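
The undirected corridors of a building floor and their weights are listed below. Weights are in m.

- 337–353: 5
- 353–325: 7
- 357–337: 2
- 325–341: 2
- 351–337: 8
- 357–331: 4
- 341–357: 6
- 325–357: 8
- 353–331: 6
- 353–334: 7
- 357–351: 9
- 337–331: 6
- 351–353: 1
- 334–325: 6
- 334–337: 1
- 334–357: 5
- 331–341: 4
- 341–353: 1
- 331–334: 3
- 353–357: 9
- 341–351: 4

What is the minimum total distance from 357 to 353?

7 m

Running Dijkstra from 357:
357: 0
337: 2  (via 357)
334: 3  (via 337)
331: 4  (via 357)
341: 6  (via 357)
353: 7  (via 337)
Shortest route: 357–337–353 = 7 m.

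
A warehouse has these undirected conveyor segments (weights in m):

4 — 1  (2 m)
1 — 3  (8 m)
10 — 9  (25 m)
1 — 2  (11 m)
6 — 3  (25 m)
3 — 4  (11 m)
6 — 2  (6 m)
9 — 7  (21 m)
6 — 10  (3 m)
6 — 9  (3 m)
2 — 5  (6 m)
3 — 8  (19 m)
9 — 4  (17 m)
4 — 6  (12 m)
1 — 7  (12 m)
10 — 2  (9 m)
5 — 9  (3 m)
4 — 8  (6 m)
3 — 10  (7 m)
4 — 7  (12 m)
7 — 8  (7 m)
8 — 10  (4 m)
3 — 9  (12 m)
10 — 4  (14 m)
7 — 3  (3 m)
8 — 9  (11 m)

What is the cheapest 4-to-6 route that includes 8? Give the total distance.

Best 4 to 8: 4–8 costing 6
Shortest 8→6: 8–10–6 = 7
Total via 8: 6 + 7 = 13 m.

13 m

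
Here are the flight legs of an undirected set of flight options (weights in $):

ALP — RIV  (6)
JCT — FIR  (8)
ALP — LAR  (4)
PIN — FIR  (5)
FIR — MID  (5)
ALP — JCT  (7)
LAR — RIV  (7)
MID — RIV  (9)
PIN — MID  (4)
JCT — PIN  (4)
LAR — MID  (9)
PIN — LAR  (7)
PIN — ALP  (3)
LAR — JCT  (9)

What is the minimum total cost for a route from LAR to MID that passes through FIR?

$17

Shortest LAR→FIR: LAR–PIN–FIR = 12
Shortest FIR→MID: FIR–MID = 5
Total via FIR: 12 + 5 = $17.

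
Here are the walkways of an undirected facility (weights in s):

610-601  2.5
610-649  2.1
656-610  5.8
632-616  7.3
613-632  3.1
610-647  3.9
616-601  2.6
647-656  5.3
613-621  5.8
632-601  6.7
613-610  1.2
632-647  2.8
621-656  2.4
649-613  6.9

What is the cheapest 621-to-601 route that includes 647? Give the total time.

14.1 s

Best 621 to 647: 621 → 656 → 647 costing 7.7
Best 647 to 601: 647 → 610 → 601 costing 6.4
Total via 647: 7.7 + 6.4 = 14.1 s.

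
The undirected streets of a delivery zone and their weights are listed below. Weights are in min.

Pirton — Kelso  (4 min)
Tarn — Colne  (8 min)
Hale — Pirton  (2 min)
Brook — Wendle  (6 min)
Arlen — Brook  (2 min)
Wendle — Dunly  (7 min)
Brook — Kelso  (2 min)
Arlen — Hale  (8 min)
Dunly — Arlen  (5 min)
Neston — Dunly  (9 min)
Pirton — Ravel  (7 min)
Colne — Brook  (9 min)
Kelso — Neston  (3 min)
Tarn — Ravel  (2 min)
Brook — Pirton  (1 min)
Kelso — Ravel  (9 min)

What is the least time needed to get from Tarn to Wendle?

16 min

Running Dijkstra from Tarn:
Tarn: 0
Ravel: 2  (via Tarn)
Colne: 8  (via Tarn)
Pirton: 9  (via Ravel)
Brook: 10  (via Pirton)
Hale: 11  (via Pirton)
Kelso: 11  (via Ravel)
Arlen: 12  (via Brook)
Neston: 14  (via Kelso)
Wendle: 16  (via Brook)
Shortest route: Tarn–Ravel–Pirton–Brook–Wendle = 16 min.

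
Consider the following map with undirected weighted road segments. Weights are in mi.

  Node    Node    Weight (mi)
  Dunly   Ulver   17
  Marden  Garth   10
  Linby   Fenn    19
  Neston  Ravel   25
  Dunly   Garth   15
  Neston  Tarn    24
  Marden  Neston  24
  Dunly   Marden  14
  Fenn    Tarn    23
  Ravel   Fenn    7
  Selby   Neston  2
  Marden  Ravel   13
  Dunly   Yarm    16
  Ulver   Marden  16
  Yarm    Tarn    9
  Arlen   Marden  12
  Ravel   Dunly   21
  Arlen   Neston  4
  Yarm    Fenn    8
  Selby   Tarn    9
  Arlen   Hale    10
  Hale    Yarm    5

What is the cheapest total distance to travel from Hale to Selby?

16 mi

Settle nodes by increasing distance from Hale:
Hale: 0
Yarm: 5  (via Hale)
Arlen: 10  (via Hale)
Fenn: 13  (via Yarm)
Neston: 14  (via Arlen)
Tarn: 14  (via Yarm)
Selby: 16  (via Neston)
Shortest route: Hale–Arlen–Neston–Selby = 16 mi.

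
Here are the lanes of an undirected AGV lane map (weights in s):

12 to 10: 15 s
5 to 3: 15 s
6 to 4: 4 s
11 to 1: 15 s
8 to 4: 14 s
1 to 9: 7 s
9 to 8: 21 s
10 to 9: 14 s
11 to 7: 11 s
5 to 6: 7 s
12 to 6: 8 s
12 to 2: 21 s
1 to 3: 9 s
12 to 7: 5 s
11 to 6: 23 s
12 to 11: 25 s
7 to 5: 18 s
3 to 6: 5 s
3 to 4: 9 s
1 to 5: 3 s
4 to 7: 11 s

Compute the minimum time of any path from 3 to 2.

34 s

Candidate routes:
3 → 4 → 7 → 12 → 2: 9+11+5+21 = 46
3 → 4 → 6 → 12 → 2: 9+4+8+21 = 42
3 → 6 → 12 → 2: 5+8+21 = 34
The minimum is 34 s via 3 → 6 → 12 → 2.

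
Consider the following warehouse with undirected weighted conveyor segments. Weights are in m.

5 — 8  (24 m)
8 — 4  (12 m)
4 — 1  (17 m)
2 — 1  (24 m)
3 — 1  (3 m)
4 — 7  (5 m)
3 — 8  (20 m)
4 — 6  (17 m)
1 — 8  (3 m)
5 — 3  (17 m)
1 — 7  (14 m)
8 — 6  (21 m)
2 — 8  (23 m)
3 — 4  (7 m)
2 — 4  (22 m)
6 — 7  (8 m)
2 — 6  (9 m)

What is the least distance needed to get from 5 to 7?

29 m

Settle nodes by increasing distance from 5:
5: 0
3: 17  (via 5)
1: 20  (via 3)
8: 23  (via 1)
4: 24  (via 3)
7: 29  (via 4)
Shortest route: 5–3–4–7 = 29 m.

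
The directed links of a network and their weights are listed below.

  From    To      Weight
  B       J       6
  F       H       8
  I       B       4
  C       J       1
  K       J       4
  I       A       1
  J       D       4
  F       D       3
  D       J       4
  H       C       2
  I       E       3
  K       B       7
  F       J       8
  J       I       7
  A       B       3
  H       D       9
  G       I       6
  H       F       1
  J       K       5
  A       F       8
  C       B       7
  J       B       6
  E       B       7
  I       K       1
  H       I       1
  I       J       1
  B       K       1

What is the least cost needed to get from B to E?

15

Enumerating some paths:
B–K–J–I–E: 1+4+7+3 = 15
B–J–I–E: 6+7+3 = 16
Cheapest is B–K–J–I–E at 15.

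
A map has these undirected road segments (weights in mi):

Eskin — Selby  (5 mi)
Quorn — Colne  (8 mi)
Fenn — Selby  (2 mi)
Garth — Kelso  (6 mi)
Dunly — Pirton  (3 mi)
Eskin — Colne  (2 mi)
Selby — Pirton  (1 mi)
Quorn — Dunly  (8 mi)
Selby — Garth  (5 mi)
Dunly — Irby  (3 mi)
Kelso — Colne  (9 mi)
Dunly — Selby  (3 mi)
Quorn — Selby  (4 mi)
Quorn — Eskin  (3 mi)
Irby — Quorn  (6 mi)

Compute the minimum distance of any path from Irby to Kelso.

17 mi

Running Dijkstra from Irby:
Irby: 0
Dunly: 3  (via Irby)
Selby: 6  (via Dunly)
Pirton: 6  (via Dunly)
Quorn: 6  (via Irby)
Fenn: 8  (via Selby)
Eskin: 9  (via Quorn)
Colne: 11  (via Eskin)
Garth: 11  (via Selby)
Kelso: 17  (via Garth)
Shortest route: Irby → Dunly → Selby → Garth → Kelso = 17 mi.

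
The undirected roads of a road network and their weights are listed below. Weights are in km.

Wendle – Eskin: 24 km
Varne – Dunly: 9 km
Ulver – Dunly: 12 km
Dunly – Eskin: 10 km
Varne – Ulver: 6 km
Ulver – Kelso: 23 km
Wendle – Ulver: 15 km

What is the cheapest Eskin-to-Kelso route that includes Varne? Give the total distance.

48 km

Best Eskin to Varne: Eskin → Dunly → Varne costing 19
Shortest Varne→Kelso: Varne → Ulver → Kelso = 29
Total via Varne: 19 + 29 = 48 km.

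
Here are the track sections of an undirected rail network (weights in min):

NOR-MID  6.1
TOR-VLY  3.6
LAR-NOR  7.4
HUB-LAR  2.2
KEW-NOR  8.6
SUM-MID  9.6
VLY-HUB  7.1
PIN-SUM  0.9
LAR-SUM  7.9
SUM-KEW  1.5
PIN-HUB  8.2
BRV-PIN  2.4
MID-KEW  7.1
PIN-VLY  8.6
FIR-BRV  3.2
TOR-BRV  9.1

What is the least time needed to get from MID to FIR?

15.1 min

Enumerating some paths:
MID → NOR → KEW → SUM → PIN → BRV → FIR: 6.1+8.6+1.5+0.9+2.4+3.2 = 22.7
MID → NOR → LAR → SUM → PIN → BRV → FIR: 6.1+7.4+7.9+0.9+2.4+3.2 = 27.9
MID → SUM → PIN → BRV → FIR: 9.6+0.9+2.4+3.2 = 16.1
MID → KEW → SUM → PIN → BRV → FIR: 7.1+1.5+0.9+2.4+3.2 = 15.1
The minimum is 15.1 min via MID → KEW → SUM → PIN → BRV → FIR.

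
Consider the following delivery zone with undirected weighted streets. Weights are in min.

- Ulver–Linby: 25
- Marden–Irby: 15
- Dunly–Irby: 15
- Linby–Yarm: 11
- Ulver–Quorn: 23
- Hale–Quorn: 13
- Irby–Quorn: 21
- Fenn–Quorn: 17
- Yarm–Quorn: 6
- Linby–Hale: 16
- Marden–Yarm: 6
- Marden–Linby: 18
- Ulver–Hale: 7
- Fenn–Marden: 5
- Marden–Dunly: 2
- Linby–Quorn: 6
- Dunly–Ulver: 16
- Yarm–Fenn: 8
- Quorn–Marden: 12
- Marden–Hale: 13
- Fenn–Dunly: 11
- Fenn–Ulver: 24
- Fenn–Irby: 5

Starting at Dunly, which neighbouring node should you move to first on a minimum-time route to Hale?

Marden

Enumerating some paths:
Dunly–Marden–Hale: 2+13 = 15
Dunly–Ulver–Hale: 16+7 = 23
Cheapest is Dunly–Marden–Hale at 15 min.
So from Dunly the first move is to Marden.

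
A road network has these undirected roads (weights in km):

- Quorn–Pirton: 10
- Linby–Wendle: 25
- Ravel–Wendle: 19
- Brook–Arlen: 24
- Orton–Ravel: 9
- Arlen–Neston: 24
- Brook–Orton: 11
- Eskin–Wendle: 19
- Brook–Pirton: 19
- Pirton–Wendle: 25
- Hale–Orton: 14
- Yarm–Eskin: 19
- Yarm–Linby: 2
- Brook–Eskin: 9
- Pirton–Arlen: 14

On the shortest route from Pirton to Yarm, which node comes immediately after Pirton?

Brook

Enumerating some paths:
Pirton - Wendle - Linby - Yarm: 25+25+2 = 52
Pirton - Wendle - Eskin - Yarm: 25+19+19 = 63
Pirton - Brook - Eskin - Yarm: 19+9+19 = 47
The minimum is 47 km via Pirton - Brook - Eskin - Yarm.
So from Pirton the first move is to Brook.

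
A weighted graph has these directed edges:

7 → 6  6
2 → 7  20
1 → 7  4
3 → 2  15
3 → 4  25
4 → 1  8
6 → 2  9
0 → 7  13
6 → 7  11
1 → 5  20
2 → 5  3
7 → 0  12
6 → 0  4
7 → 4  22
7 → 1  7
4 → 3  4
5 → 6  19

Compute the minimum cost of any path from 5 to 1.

37

Running Dijkstra from 5:
5: 0
6: 19  (via 5)
0: 23  (via 6)
2: 28  (via 6)
7: 30  (via 6)
1: 37  (via 7)
Shortest route: 5 → 6 → 7 → 1 = 37.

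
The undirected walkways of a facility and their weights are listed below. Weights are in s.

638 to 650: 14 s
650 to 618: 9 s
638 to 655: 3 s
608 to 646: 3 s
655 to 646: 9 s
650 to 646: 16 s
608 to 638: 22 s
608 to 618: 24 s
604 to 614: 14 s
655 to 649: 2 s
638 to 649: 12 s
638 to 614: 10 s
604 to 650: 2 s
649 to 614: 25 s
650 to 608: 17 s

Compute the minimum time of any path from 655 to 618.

26 s

Compare a few routes:
655–638–650–618: 3+14+9 = 26
655–646–650–618: 9+16+9 = 34
655–646–608–618: 9+3+24 = 36
The minimum is 26 s via 655–638–650–618.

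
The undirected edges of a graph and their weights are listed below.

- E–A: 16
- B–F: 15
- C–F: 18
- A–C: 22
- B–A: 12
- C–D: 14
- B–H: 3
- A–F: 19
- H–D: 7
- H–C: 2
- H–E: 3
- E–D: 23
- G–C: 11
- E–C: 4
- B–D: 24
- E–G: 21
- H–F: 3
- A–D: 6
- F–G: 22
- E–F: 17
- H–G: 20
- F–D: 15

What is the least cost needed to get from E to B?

Candidate routes:
E–C–H–B: 4+2+3 = 9
E–H–B: 3+3 = 6
The minimum is 6 via E–H–B.

6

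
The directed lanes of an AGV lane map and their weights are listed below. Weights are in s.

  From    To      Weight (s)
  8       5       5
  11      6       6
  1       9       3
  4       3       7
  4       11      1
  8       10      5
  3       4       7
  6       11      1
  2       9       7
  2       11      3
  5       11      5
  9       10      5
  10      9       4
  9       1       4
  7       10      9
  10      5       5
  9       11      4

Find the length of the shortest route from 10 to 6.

14 s

Enumerating some paths:
10 → 9 → 11 → 6: 4+4+6 = 14
10 → 5 → 11 → 6: 5+5+6 = 16
The minimum is 14 s via 10 → 9 → 11 → 6.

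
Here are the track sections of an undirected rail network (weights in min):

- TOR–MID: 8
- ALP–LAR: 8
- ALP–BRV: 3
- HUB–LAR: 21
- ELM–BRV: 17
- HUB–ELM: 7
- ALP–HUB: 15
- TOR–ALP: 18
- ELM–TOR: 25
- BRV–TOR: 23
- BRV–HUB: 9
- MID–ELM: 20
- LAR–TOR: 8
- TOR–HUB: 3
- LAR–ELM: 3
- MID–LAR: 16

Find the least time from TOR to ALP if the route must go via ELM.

21 min

Shortest TOR→ELM: TOR → HUB → ELM = 10
Shortest ELM→ALP: ELM → LAR → ALP = 11
Total via ELM: 10 + 11 = 21 min.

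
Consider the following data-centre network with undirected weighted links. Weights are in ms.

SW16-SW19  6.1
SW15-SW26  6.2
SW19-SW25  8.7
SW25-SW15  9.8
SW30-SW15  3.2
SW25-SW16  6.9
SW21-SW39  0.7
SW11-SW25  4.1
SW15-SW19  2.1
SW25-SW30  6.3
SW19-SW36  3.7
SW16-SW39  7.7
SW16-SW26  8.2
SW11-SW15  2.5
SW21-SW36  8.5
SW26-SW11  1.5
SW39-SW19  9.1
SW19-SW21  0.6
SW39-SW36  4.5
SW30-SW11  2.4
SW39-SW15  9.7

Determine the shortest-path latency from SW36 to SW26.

Compare a few routes:
SW36–SW19–SW15–SW11–SW26: 3.7+2.1+2.5+1.5 = 9.8
SW36–SW39–SW21–SW19–SW15–SW11–SW26: 4.5+0.7+0.6+2.1+2.5+1.5 = 11.9
The minimum is 9.8 ms via SW36–SW19–SW15–SW11–SW26.

9.8 ms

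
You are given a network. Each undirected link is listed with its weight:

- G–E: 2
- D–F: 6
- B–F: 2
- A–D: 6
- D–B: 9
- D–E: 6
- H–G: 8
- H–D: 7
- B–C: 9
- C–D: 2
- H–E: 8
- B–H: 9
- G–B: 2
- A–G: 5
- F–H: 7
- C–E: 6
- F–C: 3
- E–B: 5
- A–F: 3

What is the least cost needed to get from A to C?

6

Compare a few routes:
A → F → D → C: 3+6+2 = 11
A → G → B → F → C: 5+2+2+3 = 12
A → D → C: 6+2 = 8
A → F → C: 3+3 = 6
Cheapest is A → F → C at 6.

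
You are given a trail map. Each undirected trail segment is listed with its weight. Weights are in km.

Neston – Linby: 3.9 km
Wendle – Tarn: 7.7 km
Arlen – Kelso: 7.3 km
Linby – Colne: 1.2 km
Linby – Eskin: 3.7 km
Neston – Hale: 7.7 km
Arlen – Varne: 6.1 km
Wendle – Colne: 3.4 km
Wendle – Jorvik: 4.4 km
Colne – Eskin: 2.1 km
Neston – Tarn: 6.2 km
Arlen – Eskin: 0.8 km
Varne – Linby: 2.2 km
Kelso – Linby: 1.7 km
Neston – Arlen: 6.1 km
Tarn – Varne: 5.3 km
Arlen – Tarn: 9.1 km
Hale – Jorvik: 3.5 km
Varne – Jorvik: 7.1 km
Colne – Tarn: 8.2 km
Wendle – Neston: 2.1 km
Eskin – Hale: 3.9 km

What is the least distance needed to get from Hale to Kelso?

Candidate routes:
Hale → Eskin → Linby → Kelso: 3.9+3.7+1.7 = 9.3
Hale → Eskin → Colne → Linby → Kelso: 3.9+2.1+1.2+1.7 = 8.9
Hale → Eskin → Arlen → Kelso: 3.9+0.8+7.3 = 12
Hale → Neston → Linby → Kelso: 7.7+3.9+1.7 = 13.3
The minimum is 8.9 km via Hale → Eskin → Colne → Linby → Kelso.

8.9 km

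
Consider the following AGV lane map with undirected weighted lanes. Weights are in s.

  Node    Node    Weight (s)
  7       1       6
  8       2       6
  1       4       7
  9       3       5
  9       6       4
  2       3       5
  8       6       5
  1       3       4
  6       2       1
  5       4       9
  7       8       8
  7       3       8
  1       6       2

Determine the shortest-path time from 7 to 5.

Settle nodes by increasing distance from 7:
7: 0
1: 6  (via 7)
3: 8  (via 7)
6: 8  (via 1)
8: 8  (via 7)
2: 9  (via 6)
9: 12  (via 6)
4: 13  (via 1)
5: 22  (via 4)
Shortest route: 7–1–4–5 = 22 s.

22 s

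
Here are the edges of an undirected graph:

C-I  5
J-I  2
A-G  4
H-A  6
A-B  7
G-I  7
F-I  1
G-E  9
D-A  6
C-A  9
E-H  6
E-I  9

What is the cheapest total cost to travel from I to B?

Candidate routes:
I–G–A–B: 7+4+7 = 18
I–E–G–A–B: 9+9+4+7 = 29
I–C–A–B: 5+9+7 = 21
I–E–H–A–B: 9+6+6+7 = 28
The minimum is 18 via I–G–A–B.

18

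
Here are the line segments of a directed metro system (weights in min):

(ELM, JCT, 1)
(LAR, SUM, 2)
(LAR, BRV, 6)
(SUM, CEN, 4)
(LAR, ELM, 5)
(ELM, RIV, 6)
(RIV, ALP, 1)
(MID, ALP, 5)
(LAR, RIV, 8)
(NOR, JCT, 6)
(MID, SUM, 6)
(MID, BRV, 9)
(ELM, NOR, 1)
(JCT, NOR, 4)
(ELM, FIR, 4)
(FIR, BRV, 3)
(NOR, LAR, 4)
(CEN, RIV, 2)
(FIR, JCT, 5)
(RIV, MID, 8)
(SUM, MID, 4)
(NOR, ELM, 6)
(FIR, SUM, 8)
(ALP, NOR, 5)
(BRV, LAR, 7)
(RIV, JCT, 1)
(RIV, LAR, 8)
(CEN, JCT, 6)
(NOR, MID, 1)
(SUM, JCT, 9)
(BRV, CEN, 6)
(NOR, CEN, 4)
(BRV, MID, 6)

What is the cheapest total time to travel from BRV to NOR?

Compare a few routes:
BRV → CEN → RIV → ALP → NOR: 6+2+1+5 = 14
BRV → CEN → JCT → NOR: 6+6+4 = 16
BRV → CEN → RIV → JCT → NOR: 6+2+1+4 = 13
The minimum is 13 min via BRV → CEN → RIV → JCT → NOR.

13 min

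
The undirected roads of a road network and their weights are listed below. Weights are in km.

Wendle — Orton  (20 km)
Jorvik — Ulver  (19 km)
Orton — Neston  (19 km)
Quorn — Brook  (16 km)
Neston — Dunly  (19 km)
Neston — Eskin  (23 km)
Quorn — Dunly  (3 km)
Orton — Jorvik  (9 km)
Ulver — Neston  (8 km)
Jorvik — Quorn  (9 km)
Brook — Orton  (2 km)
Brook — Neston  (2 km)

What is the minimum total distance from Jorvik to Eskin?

Settle nodes by increasing distance from Jorvik:
Jorvik: 0
Quorn: 9  (via Jorvik)
Orton: 9  (via Jorvik)
Brook: 11  (via Orton)
Dunly: 12  (via Quorn)
Neston: 13  (via Brook)
Ulver: 19  (via Jorvik)
Wendle: 29  (via Orton)
Eskin: 36  (via Neston)
Shortest route: Jorvik → Orton → Brook → Neston → Eskin = 36 km.

36 km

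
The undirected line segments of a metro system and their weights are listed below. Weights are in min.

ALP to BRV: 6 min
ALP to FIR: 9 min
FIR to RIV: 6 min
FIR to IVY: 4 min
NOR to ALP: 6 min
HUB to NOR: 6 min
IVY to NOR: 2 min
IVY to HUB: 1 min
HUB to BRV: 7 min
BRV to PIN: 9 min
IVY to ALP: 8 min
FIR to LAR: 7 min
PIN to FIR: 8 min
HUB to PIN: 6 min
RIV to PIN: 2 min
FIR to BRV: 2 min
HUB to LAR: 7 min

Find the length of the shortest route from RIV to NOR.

11 min

Candidate routes:
RIV–PIN–HUB–IVY–NOR: 2+6+1+2 = 11
RIV–FIR–IVY–NOR: 6+4+2 = 12
RIV–PIN–HUB–NOR: 2+6+6 = 14
Cheapest is RIV–PIN–HUB–IVY–NOR at 11 min.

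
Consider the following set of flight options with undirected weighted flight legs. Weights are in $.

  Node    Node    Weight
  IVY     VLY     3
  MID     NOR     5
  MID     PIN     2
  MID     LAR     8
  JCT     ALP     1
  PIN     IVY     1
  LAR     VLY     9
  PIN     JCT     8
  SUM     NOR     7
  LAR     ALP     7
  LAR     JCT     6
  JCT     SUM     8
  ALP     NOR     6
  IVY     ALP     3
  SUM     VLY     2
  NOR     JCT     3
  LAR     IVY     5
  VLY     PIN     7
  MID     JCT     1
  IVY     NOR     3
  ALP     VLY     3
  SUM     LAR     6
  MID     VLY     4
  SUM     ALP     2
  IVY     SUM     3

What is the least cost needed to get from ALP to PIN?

Candidate routes:
ALP–SUM–IVY–PIN: 2+3+1 = 6
ALP–JCT–MID–PIN: 1+1+2 = 4
Cheapest is ALP–JCT–MID–PIN at $4.

$4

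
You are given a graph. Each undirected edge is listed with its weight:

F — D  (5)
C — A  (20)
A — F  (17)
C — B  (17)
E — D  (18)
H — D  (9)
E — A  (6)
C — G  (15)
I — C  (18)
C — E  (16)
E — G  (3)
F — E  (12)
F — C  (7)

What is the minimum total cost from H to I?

39

Compare a few routes:
H–D–F–E–C–I: 9+5+12+16+18 = 60
H–D–E–C–I: 9+18+16+18 = 61
H–D–F–C–I: 9+5+7+18 = 39
Cheapest is H–D–F–C–I at 39.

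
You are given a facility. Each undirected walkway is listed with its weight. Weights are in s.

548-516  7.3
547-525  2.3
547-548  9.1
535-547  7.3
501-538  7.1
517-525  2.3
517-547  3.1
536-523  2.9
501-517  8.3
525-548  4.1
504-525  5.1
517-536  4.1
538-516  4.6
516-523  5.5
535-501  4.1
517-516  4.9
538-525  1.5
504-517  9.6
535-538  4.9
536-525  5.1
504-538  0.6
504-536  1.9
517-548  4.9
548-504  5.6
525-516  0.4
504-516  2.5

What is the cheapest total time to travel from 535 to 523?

10.3 s

Enumerating some paths:
535 → 538 → 525 → 516 → 504 → 536 → 523: 4.9+1.5+0.4+2.5+1.9+2.9 = 14.1
535 → 538 → 504 → 516 → 523: 4.9+0.6+2.5+5.5 = 13.5
535 → 538 → 504 → 536 → 523: 4.9+0.6+1.9+2.9 = 10.3
535 → 538 → 525 → 516 → 523: 4.9+1.5+0.4+5.5 = 12.3
The minimum is 10.3 s via 535 → 538 → 504 → 536 → 523.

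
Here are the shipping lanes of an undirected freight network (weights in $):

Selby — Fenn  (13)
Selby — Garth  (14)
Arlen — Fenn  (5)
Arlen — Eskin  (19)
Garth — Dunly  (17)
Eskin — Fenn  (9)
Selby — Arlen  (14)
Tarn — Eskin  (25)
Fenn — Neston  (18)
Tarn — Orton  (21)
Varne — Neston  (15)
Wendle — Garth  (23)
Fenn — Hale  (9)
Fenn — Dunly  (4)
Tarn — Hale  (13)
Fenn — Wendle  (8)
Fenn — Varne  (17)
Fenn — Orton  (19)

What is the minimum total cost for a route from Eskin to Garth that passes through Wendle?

Best Eskin to Wendle: Eskin–Fenn–Wendle costing 17
Best Wendle to Garth: Wendle–Garth costing 23
Total via Wendle: 17 + 23 = $40.

$40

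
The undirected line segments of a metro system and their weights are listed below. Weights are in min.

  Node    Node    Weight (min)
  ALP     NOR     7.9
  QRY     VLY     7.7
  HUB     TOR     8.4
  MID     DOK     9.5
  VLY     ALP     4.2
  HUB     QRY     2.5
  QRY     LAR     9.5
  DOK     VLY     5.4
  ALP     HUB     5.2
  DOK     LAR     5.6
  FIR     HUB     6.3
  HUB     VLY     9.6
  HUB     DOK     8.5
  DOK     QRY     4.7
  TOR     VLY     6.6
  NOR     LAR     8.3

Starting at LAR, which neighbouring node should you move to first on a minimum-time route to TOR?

Compare a few routes:
LAR–DOK–VLY–TOR: 5.6+5.4+6.6 = 17.6
LAR–DOK–QRY–HUB–TOR: 5.6+4.7+2.5+8.4 = 21.2
LAR–QRY–HUB–TOR: 9.5+2.5+8.4 = 20.4
LAR–DOK–HUB–TOR: 5.6+8.5+8.4 = 22.5
The minimum is 17.6 min via LAR–DOK–VLY–TOR.
So from LAR the first move is to DOK.

DOK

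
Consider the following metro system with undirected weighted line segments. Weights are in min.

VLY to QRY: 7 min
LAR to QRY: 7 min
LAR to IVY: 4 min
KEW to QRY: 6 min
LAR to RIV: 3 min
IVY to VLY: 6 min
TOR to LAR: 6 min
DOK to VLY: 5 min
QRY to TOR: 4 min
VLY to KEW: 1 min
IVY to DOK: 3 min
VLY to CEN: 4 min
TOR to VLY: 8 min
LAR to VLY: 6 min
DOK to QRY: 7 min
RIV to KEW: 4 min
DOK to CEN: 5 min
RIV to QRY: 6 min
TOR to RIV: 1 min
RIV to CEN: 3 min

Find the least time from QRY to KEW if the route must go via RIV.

9 min

Shortest QRY→RIV: QRY → TOR → RIV = 5
Shortest RIV→KEW: RIV → KEW = 4
Total via RIV: 5 + 4 = 9 min.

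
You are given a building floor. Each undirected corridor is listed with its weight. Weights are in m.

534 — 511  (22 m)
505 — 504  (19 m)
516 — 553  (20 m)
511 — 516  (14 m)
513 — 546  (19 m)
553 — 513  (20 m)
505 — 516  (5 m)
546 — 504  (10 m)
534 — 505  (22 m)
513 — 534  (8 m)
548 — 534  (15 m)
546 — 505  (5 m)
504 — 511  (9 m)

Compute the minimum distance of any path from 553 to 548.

43 m

Running Dijkstra from 553:
553: 0
513: 20  (via 553)
516: 20  (via 553)
505: 25  (via 516)
534: 28  (via 513)
546: 30  (via 505)
511: 34  (via 516)
504: 40  (via 546)
548: 43  (via 534)
Shortest route: 553 → 513 → 534 → 548 = 43 m.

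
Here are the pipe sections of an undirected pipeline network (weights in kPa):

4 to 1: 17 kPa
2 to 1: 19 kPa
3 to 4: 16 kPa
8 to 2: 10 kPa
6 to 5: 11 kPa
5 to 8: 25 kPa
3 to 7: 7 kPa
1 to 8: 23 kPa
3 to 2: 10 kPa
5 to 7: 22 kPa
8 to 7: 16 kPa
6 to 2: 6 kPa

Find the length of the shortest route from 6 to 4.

32 kPa

Shortest distances from 6:
6: 0
2: 6  (via 6)
5: 11  (via 6)
3: 16  (via 2)
8: 16  (via 2)
7: 23  (via 3)
1: 25  (via 2)
4: 32  (via 3)
Shortest route: 6 → 2 → 3 → 4 = 32 kPa.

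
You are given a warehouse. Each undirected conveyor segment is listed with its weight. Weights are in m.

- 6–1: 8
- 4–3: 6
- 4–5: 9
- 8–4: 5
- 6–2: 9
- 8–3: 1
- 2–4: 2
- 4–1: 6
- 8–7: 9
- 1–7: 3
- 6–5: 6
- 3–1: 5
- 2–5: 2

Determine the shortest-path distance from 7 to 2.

11 m

Shortest distances from 7:
7: 0
1: 3  (via 7)
3: 8  (via 1)
4: 9  (via 1)
8: 9  (via 7)
2: 11  (via 4)
Shortest route: 7–1–4–2 = 11 m.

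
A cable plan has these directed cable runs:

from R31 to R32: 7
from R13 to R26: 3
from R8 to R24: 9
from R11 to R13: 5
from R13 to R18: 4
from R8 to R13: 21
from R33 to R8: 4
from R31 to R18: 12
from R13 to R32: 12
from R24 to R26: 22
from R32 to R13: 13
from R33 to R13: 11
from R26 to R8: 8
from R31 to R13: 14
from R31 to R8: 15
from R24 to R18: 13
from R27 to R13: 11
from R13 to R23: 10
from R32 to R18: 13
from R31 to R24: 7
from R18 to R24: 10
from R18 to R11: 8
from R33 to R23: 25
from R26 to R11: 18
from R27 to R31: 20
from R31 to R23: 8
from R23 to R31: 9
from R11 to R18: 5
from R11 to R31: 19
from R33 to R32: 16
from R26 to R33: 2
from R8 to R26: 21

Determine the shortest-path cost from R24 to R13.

26

Compare a few routes:
R24–R26–R33–R13: 22+2+11 = 35
R24–R18–R11–R13: 13+8+5 = 26
Cheapest is R24–R18–R11–R13 at 26.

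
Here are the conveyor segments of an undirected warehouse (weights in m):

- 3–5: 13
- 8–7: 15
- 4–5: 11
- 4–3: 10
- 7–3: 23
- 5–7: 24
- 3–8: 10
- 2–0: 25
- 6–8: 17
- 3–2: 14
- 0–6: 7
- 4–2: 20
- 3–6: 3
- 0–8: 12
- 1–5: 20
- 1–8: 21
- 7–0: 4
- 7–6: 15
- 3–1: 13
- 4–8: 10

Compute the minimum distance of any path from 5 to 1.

20 m

Settle nodes by increasing distance from 5:
5: 0
4: 11  (via 5)
3: 13  (via 5)
6: 16  (via 3)
1: 20  (via 5)
Shortest route: 5–1 = 20 m.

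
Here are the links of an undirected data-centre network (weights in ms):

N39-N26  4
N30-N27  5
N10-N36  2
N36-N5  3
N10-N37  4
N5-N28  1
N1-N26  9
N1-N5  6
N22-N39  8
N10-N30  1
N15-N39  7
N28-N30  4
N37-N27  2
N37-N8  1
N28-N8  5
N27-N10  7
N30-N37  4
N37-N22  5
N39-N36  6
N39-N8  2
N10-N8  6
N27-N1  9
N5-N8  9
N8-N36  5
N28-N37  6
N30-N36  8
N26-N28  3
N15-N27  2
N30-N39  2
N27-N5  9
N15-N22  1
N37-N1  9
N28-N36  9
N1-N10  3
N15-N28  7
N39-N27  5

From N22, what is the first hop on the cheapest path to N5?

Enumerating some paths:
N22 → N15 → N28 → N5: 1+7+1 = 9
N22 → N37 → N28 → N5: 5+6+1 = 12
N22 → N37 → N8 → N28 → N5: 5+1+5+1 = 12
The minimum is 9 ms via N22 → N15 → N28 → N5.
So from N22 the first move is to N15.

N15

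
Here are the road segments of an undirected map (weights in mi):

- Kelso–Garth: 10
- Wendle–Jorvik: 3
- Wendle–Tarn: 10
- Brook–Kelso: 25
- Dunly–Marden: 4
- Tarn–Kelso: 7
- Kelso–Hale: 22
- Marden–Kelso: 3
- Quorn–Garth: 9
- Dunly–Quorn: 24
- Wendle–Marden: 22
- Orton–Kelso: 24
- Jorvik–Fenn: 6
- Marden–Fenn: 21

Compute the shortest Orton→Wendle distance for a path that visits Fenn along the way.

57 mi

Best Orton to Fenn: Orton → Kelso → Marden → Fenn costing 48
Best Fenn to Wendle: Fenn → Jorvik → Wendle costing 9
Total via Fenn: 48 + 9 = 57 mi.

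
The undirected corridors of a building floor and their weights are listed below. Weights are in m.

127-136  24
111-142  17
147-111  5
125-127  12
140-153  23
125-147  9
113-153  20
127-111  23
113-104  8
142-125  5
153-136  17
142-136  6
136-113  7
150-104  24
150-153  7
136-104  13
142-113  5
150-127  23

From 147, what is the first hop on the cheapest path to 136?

125

Enumerating some paths:
147 - 111 - 142 - 136: 5+17+6 = 28
147 - 125 - 142 - 136: 9+5+6 = 20
147 - 125 - 142 - 113 - 136: 9+5+5+7 = 26
Cheapest is 147 - 125 - 142 - 136 at 20 m.
So from 147 the first move is to 125.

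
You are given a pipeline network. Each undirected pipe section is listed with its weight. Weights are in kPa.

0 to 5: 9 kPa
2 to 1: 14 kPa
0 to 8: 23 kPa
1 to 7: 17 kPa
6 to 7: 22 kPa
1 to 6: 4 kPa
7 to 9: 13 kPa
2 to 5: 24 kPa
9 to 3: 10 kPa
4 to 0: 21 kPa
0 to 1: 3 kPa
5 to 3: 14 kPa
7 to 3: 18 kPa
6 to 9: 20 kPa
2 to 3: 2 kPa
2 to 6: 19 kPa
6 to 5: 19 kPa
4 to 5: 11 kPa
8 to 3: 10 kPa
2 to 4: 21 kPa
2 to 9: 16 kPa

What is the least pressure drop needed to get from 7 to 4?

Candidate routes:
7–1–0–4: 17+3+21 = 41
7–1–0–5–4: 17+3+9+11 = 40
Cheapest is 7–1–0–5–4 at 40 kPa.

40 kPa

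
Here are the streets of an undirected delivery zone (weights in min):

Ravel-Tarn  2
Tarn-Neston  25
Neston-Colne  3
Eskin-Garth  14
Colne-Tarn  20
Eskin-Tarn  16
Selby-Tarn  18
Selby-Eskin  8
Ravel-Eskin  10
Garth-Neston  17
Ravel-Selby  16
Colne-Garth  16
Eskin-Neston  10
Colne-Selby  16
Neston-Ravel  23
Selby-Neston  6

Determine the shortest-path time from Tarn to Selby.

18 min

Enumerating some paths:
Tarn–Eskin–Selby: 16+8 = 24
Tarn–Ravel–Eskin–Selby: 2+10+8 = 20
Tarn–Selby: 18 = 18
Cheapest is Tarn–Selby at 18 min.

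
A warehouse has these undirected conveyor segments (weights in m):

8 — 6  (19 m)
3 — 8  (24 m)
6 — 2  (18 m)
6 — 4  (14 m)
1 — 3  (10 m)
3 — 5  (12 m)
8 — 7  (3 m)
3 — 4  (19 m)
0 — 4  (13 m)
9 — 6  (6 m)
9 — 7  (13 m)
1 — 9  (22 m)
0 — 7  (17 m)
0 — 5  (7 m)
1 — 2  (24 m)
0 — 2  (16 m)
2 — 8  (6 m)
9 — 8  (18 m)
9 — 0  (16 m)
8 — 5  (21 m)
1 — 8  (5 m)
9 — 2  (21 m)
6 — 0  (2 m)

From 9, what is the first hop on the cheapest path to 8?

Enumerating some paths:
9 → 8: 18 = 18
9 → 7 → 8: 13+3 = 16
9 → 6 → 8: 6+19 = 25
Cheapest is 9 → 7 → 8 at 16 m.
So from 9 the first move is to 7.

7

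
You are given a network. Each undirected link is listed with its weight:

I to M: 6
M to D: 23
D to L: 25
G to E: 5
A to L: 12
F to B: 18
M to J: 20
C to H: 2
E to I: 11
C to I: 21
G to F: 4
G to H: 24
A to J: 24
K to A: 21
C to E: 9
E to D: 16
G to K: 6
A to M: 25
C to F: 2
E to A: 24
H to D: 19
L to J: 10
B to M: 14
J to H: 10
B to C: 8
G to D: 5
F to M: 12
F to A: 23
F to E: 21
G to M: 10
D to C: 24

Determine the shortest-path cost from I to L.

36

Compare a few routes:
I–M–F–C–H–J–L: 6+12+2+2+10+10 = 42
I–M–J–L: 6+20+10 = 36
Cheapest is I–M–J–L at 36.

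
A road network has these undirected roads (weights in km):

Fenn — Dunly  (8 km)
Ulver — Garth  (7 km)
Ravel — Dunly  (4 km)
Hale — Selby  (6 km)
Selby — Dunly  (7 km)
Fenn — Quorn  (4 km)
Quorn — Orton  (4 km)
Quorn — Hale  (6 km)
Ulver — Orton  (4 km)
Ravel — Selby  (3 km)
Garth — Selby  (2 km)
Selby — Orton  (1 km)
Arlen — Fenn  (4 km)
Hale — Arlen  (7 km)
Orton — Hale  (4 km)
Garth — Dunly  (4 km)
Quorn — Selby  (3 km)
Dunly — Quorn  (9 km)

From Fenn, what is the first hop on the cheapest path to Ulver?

Enumerating some paths:
Fenn - Quorn - Selby - Garth - Ulver: 4+3+2+7 = 16
Fenn - Quorn - Hale - Orton - Ulver: 4+6+4+4 = 18
Fenn - Quorn - Orton - Ulver: 4+4+4 = 12
Cheapest is Fenn - Quorn - Orton - Ulver at 12 km.
So from Fenn the first move is to Quorn.

Quorn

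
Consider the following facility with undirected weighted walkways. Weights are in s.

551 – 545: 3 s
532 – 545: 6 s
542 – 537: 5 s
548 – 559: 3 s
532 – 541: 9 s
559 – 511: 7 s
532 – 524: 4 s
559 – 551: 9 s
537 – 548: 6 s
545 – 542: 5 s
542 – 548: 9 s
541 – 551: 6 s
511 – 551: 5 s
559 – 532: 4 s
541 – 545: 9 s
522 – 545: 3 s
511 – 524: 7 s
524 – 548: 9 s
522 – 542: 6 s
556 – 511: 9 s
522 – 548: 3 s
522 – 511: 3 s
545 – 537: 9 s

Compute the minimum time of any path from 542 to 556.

Settle nodes by increasing distance from 542:
542: 0
545: 5  (via 542)
537: 5  (via 542)
522: 6  (via 542)
551: 8  (via 545)
548: 9  (via 542)
511: 9  (via 522)
532: 11  (via 545)
559: 12  (via 548)
541: 14  (via 545)
524: 15  (via 532)
556: 18  (via 511)
Shortest route: 542 → 522 → 511 → 556 = 18 s.

18 s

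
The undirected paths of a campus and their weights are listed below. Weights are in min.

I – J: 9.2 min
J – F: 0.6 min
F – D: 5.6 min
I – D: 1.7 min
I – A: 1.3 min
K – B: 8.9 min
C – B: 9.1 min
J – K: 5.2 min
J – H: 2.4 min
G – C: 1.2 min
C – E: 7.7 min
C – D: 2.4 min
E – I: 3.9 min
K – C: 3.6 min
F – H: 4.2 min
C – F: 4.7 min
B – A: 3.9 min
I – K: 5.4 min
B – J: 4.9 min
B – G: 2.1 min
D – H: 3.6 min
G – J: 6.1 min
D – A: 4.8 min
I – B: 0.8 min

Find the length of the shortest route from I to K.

Enumerating some paths:
I - K: 5.4 = 5.4
I - B - G - C - K: 0.8+2.1+1.2+3.6 = 7.7
I - D - C - K: 1.7+2.4+3.6 = 7.7
I - B - K: 0.8+8.9 = 9.7
Cheapest is I - K at 5.4 min.

5.4 min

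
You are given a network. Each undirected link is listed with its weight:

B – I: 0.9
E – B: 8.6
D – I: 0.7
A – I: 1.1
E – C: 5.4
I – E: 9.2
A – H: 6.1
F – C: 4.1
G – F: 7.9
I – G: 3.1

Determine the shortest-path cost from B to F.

Shortest distances from B:
B: 0
I: 0.9  (via B)
D: 1.6  (via I)
A: 2  (via I)
G: 4  (via I)
H: 8.1  (via A)
E: 8.6  (via B)
F: 11.9  (via G)
Shortest route: B–I–G–F = 11.9.

11.9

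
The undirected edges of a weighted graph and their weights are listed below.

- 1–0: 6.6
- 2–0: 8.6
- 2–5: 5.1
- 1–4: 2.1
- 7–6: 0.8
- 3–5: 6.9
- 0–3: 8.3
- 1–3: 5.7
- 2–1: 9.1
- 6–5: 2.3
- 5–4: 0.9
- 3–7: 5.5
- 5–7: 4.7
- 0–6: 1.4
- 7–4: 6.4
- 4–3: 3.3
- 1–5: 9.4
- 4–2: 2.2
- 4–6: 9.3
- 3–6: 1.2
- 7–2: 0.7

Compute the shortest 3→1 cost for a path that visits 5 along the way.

6.5

Best 3 to 5: 3–6–5 costing 3.5
Shortest 5→1: 5–4–1 = 3
Total via 5: 3.5 + 3 = 6.5.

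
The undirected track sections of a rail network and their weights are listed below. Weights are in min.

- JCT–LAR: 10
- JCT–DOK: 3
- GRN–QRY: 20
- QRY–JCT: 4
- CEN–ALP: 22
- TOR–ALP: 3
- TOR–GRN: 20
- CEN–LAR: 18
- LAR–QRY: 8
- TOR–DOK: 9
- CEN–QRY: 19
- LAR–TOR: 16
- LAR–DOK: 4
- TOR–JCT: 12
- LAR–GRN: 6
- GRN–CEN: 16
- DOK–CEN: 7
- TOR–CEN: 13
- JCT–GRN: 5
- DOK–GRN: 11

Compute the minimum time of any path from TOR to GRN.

Shortest distances from TOR:
TOR: 0
ALP: 3  (via TOR)
DOK: 9  (via TOR)
JCT: 12  (via TOR)
LAR: 13  (via DOK)
CEN: 13  (via TOR)
QRY: 16  (via JCT)
GRN: 17  (via JCT)
Shortest route: TOR → JCT → GRN = 17 min.

17 min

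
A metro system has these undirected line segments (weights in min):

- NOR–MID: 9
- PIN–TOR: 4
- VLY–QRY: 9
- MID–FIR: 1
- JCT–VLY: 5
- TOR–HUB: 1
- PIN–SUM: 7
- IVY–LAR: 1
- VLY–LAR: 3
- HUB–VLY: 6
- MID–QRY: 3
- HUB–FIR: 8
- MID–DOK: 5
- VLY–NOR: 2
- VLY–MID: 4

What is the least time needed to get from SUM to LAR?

Compare a few routes:
SUM → PIN → TOR → HUB → FIR → MID → NOR → VLY → LAR: 7+4+1+8+1+9+2+3 = 35
SUM → PIN → TOR → HUB → FIR → MID → VLY → LAR: 7+4+1+8+1+4+3 = 28
SUM → PIN → TOR → HUB → VLY → LAR: 7+4+1+6+3 = 21
The minimum is 21 min via SUM → PIN → TOR → HUB → VLY → LAR.

21 min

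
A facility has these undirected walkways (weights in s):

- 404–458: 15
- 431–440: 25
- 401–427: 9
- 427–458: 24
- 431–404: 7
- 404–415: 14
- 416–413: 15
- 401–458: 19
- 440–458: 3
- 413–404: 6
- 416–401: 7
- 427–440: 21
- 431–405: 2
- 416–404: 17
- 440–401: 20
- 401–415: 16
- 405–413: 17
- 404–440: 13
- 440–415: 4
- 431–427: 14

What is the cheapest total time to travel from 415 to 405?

23 s

Candidate routes:
415 - 404 - 431 - 405: 14+7+2 = 23
415 - 440 - 404 - 431 - 405: 4+13+7+2 = 26
Cheapest is 415 - 404 - 431 - 405 at 23 s.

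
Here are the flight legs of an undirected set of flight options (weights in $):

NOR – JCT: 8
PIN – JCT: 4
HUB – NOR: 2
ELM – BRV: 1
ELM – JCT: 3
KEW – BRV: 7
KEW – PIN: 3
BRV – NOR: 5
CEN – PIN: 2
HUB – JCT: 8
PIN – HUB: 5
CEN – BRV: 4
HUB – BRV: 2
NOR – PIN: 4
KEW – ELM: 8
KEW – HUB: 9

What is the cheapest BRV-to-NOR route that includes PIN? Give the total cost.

$10

Shortest BRV→PIN: BRV → CEN → PIN = 6
Shortest PIN→NOR: PIN → NOR = 4
Total via PIN: 6 + 4 = $10.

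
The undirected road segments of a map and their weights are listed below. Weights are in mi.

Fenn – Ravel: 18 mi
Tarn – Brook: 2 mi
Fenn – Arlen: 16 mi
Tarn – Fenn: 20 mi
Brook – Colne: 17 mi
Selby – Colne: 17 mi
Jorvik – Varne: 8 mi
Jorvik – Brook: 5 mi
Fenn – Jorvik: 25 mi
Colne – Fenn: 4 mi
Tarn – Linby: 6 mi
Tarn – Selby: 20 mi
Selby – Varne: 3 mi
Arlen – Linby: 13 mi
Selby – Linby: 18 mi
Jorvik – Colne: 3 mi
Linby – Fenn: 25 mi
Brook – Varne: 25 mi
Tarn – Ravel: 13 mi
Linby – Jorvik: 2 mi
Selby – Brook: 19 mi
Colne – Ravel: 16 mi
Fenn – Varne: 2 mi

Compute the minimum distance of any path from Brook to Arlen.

Shortest distances from Brook:
Brook: 0
Tarn: 2  (via Brook)
Jorvik: 5  (via Brook)
Linby: 7  (via Jorvik)
Colne: 8  (via Jorvik)
Fenn: 12  (via Colne)
Varne: 13  (via Jorvik)
Ravel: 15  (via Tarn)
Selby: 16  (via Varne)
Arlen: 20  (via Linby)
Shortest route: Brook–Jorvik–Linby–Arlen = 20 mi.

20 mi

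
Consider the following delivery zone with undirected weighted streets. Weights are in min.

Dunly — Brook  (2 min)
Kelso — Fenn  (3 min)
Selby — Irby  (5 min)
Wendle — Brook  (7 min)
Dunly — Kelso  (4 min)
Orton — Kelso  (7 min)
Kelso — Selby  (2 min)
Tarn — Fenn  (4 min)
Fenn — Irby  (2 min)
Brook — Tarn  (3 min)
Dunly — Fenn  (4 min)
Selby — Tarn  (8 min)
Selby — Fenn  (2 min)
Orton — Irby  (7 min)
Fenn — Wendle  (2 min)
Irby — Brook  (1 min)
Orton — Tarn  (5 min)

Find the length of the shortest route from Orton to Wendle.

11 min

Running Dijkstra from Orton:
Orton: 0
Tarn: 5  (via Orton)
Kelso: 7  (via Orton)
Irby: 7  (via Orton)
Brook: 8  (via Tarn)
Fenn: 9  (via Tarn)
Selby: 9  (via Kelso)
Dunly: 10  (via Brook)
Wendle: 11  (via Fenn)
Shortest route: Orton–Tarn–Fenn–Wendle = 11 min.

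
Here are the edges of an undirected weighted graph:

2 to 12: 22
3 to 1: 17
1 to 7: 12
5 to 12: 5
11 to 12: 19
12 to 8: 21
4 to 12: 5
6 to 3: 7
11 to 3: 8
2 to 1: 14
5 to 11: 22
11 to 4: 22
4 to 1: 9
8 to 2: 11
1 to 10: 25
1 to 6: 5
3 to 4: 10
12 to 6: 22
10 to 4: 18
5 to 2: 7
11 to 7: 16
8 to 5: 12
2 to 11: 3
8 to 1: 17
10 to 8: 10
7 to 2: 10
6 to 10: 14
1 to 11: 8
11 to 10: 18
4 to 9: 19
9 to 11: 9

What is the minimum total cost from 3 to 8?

22

Compare a few routes:
3 - 11 - 2 - 8: 8+3+11 = 22
3 - 6 - 1 - 8: 7+5+17 = 29
3 - 11 - 2 - 5 - 8: 8+3+7+12 = 30
Cheapest is 3 - 11 - 2 - 8 at 22.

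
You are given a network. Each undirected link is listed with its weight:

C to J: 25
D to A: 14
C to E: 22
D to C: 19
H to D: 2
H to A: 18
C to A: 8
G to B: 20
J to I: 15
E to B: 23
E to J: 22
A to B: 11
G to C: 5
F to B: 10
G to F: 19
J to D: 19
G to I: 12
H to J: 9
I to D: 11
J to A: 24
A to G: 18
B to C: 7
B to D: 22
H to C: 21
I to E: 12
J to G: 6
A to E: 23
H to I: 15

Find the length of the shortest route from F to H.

Compare a few routes:
F–G–J–H: 19+6+9 = 34
F–B–A–D–H: 10+11+14+2 = 37
Cheapest is F–G–J–H at 34.

34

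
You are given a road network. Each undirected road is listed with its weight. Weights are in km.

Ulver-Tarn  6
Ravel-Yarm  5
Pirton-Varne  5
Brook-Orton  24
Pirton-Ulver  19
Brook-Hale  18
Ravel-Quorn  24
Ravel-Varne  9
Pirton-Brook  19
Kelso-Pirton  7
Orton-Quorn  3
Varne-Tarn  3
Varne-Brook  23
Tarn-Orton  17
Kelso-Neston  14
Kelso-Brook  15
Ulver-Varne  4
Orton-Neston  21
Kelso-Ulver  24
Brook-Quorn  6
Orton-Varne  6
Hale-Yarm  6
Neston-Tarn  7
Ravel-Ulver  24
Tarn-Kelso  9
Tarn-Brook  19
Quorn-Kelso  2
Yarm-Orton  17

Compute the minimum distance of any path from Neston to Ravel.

Settle nodes by increasing distance from Neston:
Neston: 0
Tarn: 7  (via Neston)
Varne: 10  (via Tarn)
Ulver: 13  (via Tarn)
Kelso: 14  (via Neston)
Pirton: 15  (via Varne)
Orton: 16  (via Varne)
Quorn: 16  (via Kelso)
Ravel: 19  (via Varne)
Shortest route: Neston–Tarn–Varne–Ravel = 19 km.

19 km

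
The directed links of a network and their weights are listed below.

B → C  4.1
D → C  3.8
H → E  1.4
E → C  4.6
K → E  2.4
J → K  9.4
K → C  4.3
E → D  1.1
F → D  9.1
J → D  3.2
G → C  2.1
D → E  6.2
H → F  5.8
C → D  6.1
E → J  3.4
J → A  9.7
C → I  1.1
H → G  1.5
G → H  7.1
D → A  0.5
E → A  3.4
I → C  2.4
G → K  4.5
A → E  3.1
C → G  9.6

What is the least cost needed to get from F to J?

16.1

Settle nodes by increasing distance from F:
F: 0
D: 9.1  (via F)
A: 9.6  (via D)
E: 12.7  (via A)
C: 12.9  (via D)
I: 14  (via C)
J: 16.1  (via E)
Shortest route: F–D–A–E–J = 16.1.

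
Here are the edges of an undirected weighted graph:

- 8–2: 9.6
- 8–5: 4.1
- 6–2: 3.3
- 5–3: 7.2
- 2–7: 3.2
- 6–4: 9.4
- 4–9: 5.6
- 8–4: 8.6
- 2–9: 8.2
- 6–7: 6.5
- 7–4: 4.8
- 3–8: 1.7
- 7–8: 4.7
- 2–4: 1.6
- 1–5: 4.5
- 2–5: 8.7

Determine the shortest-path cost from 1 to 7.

Shortest distances from 1:
1: 0
5: 4.5  (via 1)
8: 8.6  (via 5)
3: 10.3  (via 8)
2: 13.2  (via 5)
7: 13.3  (via 8)
Shortest route: 1 → 5 → 8 → 7 = 13.3.

13.3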